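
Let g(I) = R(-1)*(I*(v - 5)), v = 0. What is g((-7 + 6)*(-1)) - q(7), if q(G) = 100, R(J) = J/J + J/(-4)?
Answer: -425/4 ≈ -106.25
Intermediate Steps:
R(J) = 1 - J/4 (R(J) = 1 + J*(-1/4) = 1 - J/4)
g(I) = -25*I/4 (g(I) = (1 - 1/4*(-1))*(I*(0 - 5)) = (1 + 1/4)*(I*(-5)) = 5*(-5*I)/4 = -25*I/4)
g((-7 + 6)*(-1)) - q(7) = -25*(-7 + 6)*(-1)/4 - 1*100 = -(-25)*(-1)/4 - 100 = -25/4*1 - 100 = -25/4 - 100 = -425/4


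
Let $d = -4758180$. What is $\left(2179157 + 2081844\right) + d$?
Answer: $-497179$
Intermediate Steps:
$\left(2179157 + 2081844\right) + d = \left(2179157 + 2081844\right) - 4758180 = 4261001 - 4758180 = -497179$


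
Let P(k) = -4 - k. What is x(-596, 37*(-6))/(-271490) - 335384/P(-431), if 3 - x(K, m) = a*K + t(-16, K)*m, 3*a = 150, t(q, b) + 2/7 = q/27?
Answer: -163918880609/208667214 ≈ -785.55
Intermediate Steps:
t(q, b) = -2/7 + q/27
a = 50 (a = (⅓)*150 = 50)
x(K, m) = 3 - 50*K + 166*m/189 (x(K, m) = 3 - (50*K + (-2/7 + (1/27)*(-16))*m) = 3 - (50*K + (-2/7 - 16/27)*m) = 3 - (50*K - 166*m/189) = 3 + (-50*K + 166*m/189) = 3 - 50*K + 166*m/189)
x(-596, 37*(-6))/(-271490) - 335384/P(-431) = (3 - 50*(-596) + 166*(37*(-6))/189)/(-271490) - 335384/(-4 - 1*(-431)) = (3 + 29800 + (166/189)*(-222))*(-1/271490) - 335384/(-4 + 431) = (3 + 29800 - 12284/63)*(-1/271490) - 335384/427 = (1865305/63)*(-1/271490) - 335384*1/427 = -373061/3420774 - 47912/61 = -163918880609/208667214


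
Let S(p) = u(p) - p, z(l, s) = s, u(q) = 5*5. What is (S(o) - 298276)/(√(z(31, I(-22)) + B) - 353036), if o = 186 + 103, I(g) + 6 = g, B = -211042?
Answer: 52697683720/62317314183 + 149270*I*√211070/62317314183 ≈ 0.84563 + 0.0011005*I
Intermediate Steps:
u(q) = 25
I(g) = -6 + g
o = 289
S(p) = 25 - p
(S(o) - 298276)/(√(z(31, I(-22)) + B) - 353036) = ((25 - 1*289) - 298276)/(√((-6 - 22) - 211042) - 353036) = ((25 - 289) - 298276)/(√(-28 - 211042) - 353036) = (-264 - 298276)/(√(-211070) - 353036) = -298540/(I*√211070 - 353036) = -298540/(-353036 + I*√211070)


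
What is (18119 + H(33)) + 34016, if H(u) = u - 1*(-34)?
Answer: 52202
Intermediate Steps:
H(u) = 34 + u (H(u) = u + 34 = 34 + u)
(18119 + H(33)) + 34016 = (18119 + (34 + 33)) + 34016 = (18119 + 67) + 34016 = 18186 + 34016 = 52202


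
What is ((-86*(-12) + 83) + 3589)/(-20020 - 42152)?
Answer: -392/5181 ≈ -0.075661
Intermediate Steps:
((-86*(-12) + 83) + 3589)/(-20020 - 42152) = ((1032 + 83) + 3589)/(-62172) = (1115 + 3589)*(-1/62172) = 4704*(-1/62172) = -392/5181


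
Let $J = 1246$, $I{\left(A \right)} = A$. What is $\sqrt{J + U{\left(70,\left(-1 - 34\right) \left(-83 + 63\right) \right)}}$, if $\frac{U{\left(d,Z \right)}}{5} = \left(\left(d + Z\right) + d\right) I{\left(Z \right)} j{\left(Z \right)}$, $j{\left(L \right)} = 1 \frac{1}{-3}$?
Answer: $i \sqrt{978754} \approx 989.32 i$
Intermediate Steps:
$j{\left(L \right)} = - \frac{1}{3}$ ($j{\left(L \right)} = 1 \left(- \frac{1}{3}\right) = - \frac{1}{3}$)
$U{\left(d,Z \right)} = - \frac{5 Z \left(Z + 2 d\right)}{3}$ ($U{\left(d,Z \right)} = 5 \left(\left(d + Z\right) + d\right) Z \left(- \frac{1}{3}\right) = 5 \left(\left(Z + d\right) + d\right) Z \left(- \frac{1}{3}\right) = 5 \left(Z + 2 d\right) Z \left(- \frac{1}{3}\right) = 5 Z \left(Z + 2 d\right) \left(- \frac{1}{3}\right) = 5 \left(- \frac{Z \left(Z + 2 d\right)}{3}\right) = - \frac{5 Z \left(Z + 2 d\right)}{3}$)
$\sqrt{J + U{\left(70,\left(-1 - 34\right) \left(-83 + 63\right) \right)}} = \sqrt{1246 - \frac{5 \left(-1 - 34\right) \left(-83 + 63\right) \left(\left(-1 - 34\right) \left(-83 + 63\right) + 2 \cdot 70\right)}{3}} = \sqrt{1246 - \frac{5 \left(\left(-35\right) \left(-20\right)\right) \left(\left(-35\right) \left(-20\right) + 140\right)}{3}} = \sqrt{1246 - \frac{3500 \left(700 + 140\right)}{3}} = \sqrt{1246 - \frac{3500}{3} \cdot 840} = \sqrt{1246 - 980000} = \sqrt{-978754} = i \sqrt{978754}$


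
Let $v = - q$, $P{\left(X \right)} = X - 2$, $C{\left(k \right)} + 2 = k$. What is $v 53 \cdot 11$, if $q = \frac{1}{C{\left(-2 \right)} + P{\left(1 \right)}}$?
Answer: $\frac{583}{5} \approx 116.6$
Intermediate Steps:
$C{\left(k \right)} = -2 + k$
$P{\left(X \right)} = -2 + X$
$q = - \frac{1}{5}$ ($q = \frac{1}{\left(-2 - 2\right) + \left(-2 + 1\right)} = \frac{1}{-4 - 1} = \frac{1}{-5} = - \frac{1}{5} \approx -0.2$)
$v = \frac{1}{5}$ ($v = \left(-1\right) \left(- \frac{1}{5}\right) = \frac{1}{5} \approx 0.2$)
$v 53 \cdot 11 = \frac{1}{5} \cdot 53 \cdot 11 = \frac{53}{5} \cdot 11 = \frac{583}{5}$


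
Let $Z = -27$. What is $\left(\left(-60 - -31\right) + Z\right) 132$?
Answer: $-7392$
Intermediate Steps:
$\left(\left(-60 - -31\right) + Z\right) 132 = \left(\left(-60 - -31\right) - 27\right) 132 = \left(\left(-60 + 31\right) - 27\right) 132 = \left(-29 - 27\right) 132 = \left(-56\right) 132 = -7392$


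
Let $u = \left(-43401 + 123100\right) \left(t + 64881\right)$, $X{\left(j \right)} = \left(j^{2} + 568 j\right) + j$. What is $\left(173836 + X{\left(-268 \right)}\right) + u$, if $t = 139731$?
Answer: $16307464956$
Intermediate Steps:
$X{\left(j \right)} = j^{2} + 569 j$
$u = 16307371788$ ($u = \left(-43401 + 123100\right) \left(139731 + 64881\right) = 79699 \cdot 204612 = 16307371788$)
$\left(173836 + X{\left(-268 \right)}\right) + u = \left(173836 - 268 \left(569 - 268\right)\right) + 16307371788 = \left(173836 - 80668\right) + 16307371788 = 93168 + 16307371788 = 16307464956$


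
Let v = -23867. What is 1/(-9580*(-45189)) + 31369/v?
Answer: -13579973214913/10332277767540 ≈ -1.3143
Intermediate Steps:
1/(-9580*(-45189)) + 31369/v = 1/(-9580*(-45189)) + 31369/(-23867) = -1/9580*(-1/45189) + 31369*(-1/23867) = 1/432910620 - 31369/23867 = -13579973214913/10332277767540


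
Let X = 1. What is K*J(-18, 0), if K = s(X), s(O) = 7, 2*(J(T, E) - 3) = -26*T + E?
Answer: 1659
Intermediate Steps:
J(T, E) = 3 + E/2 - 13*T (J(T, E) = 3 + (-26*T + E)/2 = 3 + (E - 26*T)/2 = 3 + (E/2 - 13*T) = 3 + E/2 - 13*T)
K = 7
K*J(-18, 0) = 7*(3 + (½)*0 - 13*(-18)) = 7*(3 + 0 + 234) = 7*237 = 1659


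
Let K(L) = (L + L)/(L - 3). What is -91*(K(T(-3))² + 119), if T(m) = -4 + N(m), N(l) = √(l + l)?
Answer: 273*(-1719*I - 566*√6)/(14*√6 + 43*I) ≈ -10962.0 + 60.129*I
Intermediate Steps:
N(l) = √2*√l (N(l) = √(2*l) = √2*√l)
T(m) = -4 + √2*√m
K(L) = 2*L/(-3 + L) (K(L) = (2*L)/(-3 + L) = 2*L/(-3 + L))
-91*(K(T(-3))² + 119) = -91*((2*(-4 + √2*√(-3))/(-3 + (-4 + √2*√(-3))))² + 119) = -91*((2*(-4 + √2*(I*√3))/(-3 + (-4 + √2*(I*√3))))² + 119) = -91*((2*(-4 + I*√6)/(-3 + (-4 + I*√6)))² + 119) = -91*((2*(-4 + I*√6)/(-7 + I*√6))² + 119) = -91*(4*(-4 + I*√6)²/(-7 + I*√6)² + 119) = -91*(119 + 4*(-4 + I*√6)²/(-7 + I*√6)²) = -10829 - 364*(-4 + I*√6)²/(-7 + I*√6)²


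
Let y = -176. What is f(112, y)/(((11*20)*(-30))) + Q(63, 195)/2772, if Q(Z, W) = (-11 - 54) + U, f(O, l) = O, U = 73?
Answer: -244/17325 ≈ -0.014084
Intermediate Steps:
Q(Z, W) = 8 (Q(Z, W) = (-11 - 54) + 73 = -65 + 73 = 8)
f(112, y)/(((11*20)*(-30))) + Q(63, 195)/2772 = 112/(((11*20)*(-30))) + 8/2772 = 112/((220*(-30))) + 8*(1/2772) = 112/(-6600) + 2/693 = 112*(-1/6600) + 2/693 = -14/825 + 2/693 = -244/17325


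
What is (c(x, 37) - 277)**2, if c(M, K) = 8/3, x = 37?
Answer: 677329/9 ≈ 75259.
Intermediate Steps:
c(M, K) = 8/3 (c(M, K) = 8*(1/3) = 8/3)
(c(x, 37) - 277)**2 = (8/3 - 277)**2 = (-823/3)**2 = 677329/9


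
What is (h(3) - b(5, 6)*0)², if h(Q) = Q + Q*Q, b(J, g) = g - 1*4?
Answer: 144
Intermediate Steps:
b(J, g) = -4 + g (b(J, g) = g - 4 = -4 + g)
h(Q) = Q + Q²
(h(3) - b(5, 6)*0)² = (3*(1 + 3) - (-4 + 6)*0)² = (3*4 - 1*2*0)² = (12 - 2*0)² = (12 + 0)² = 12² = 144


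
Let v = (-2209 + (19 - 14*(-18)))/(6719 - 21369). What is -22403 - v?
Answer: -164102944/7325 ≈ -22403.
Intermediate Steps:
v = 969/7325 (v = (-2209 + (19 + 252))/(-14650) = (-2209 + 271)*(-1/14650) = -1938*(-1/14650) = 969/7325 ≈ 0.13229)
-22403 - v = -22403 - 1*969/7325 = -22403 - 969/7325 = -164102944/7325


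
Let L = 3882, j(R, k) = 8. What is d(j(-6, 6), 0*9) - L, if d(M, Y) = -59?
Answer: -3941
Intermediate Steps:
d(j(-6, 6), 0*9) - L = -59 - 1*3882 = -59 - 3882 = -3941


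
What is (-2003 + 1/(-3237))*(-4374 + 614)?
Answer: 24378757120/3237 ≈ 7.5313e+6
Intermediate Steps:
(-2003 + 1/(-3237))*(-4374 + 614) = (-2003 - 1/3237)*(-3760) = -6483712/3237*(-3760) = 24378757120/3237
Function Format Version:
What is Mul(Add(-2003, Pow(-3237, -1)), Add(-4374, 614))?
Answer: Rational(24378757120, 3237) ≈ 7.5313e+6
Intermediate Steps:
Mul(Add(-2003, Pow(-3237, -1)), Add(-4374, 614)) = Mul(Add(-2003, Rational(-1, 3237)), -3760) = Mul(Rational(-6483712, 3237), -3760) = Rational(24378757120, 3237)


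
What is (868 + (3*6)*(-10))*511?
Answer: 351568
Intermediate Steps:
(868 + (3*6)*(-10))*511 = (868 + 18*(-10))*511 = (868 - 180)*511 = 688*511 = 351568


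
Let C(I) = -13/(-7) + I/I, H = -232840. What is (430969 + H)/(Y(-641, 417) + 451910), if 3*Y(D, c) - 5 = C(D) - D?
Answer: 1386903/3164884 ≈ 0.43822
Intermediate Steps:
C(I) = 20/7 (C(I) = -13*(-⅐) + 1 = 13/7 + 1 = 20/7)
Y(D, c) = 55/21 - D/3 (Y(D, c) = 5/3 + (20/7 - D)/3 = 5/3 + (20/21 - D/3) = 55/21 - D/3)
(430969 + H)/(Y(-641, 417) + 451910) = (430969 - 232840)/((55/21 - ⅓*(-641)) + 451910) = 198129/((55/21 + 641/3) + 451910) = 198129/(1514/7 + 451910) = 198129/(3164884/7) = 198129*(7/3164884) = 1386903/3164884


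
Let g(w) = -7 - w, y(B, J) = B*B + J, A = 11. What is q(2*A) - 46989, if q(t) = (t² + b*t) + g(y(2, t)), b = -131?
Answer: -49420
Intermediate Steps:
y(B, J) = J + B² (y(B, J) = B² + J = J + B²)
q(t) = -11 + t² - 132*t (q(t) = (t² - 131*t) + (-7 - (t + 2²)) = (t² - 131*t) + (-7 - (t + 4)) = (t² - 131*t) + (-7 - (4 + t)) = (t² - 131*t) + (-7 + (-4 - t)) = (t² - 131*t) + (-11 - t) = -11 + t² - 132*t)
q(2*A) - 46989 = (-11 + (2*11)² - 264*11) - 46989 = (-11 + 22² - 132*22) - 46989 = (-11 + 484 - 2904) - 46989 = -2431 - 46989 = -49420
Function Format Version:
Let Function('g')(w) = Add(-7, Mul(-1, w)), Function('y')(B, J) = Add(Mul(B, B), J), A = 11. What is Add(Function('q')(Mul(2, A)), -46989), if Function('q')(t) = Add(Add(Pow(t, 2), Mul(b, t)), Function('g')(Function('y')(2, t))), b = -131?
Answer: -49420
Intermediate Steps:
Function('y')(B, J) = Add(J, Pow(B, 2)) (Function('y')(B, J) = Add(Pow(B, 2), J) = Add(J, Pow(B, 2)))
Function('q')(t) = Add(-11, Pow(t, 2), Mul(-132, t)) (Function('q')(t) = Add(Add(Pow(t, 2), Mul(-131, t)), Add(-7, Mul(-1, Add(t, Pow(2, 2))))) = Add(Add(Pow(t, 2), Mul(-131, t)), Add(-7, Mul(-1, Add(t, 4)))) = Add(Add(Pow(t, 2), Mul(-131, t)), Add(-7, Mul(-1, Add(4, t)))) = Add(Add(Pow(t, 2), Mul(-131, t)), Add(-7, Add(-4, Mul(-1, t)))) = Add(Add(Pow(t, 2), Mul(-131, t)), Add(-11, Mul(-1, t))) = Add(-11, Pow(t, 2), Mul(-132, t)))
Add(Function('q')(Mul(2, A)), -46989) = Add(Add(-11, Pow(Mul(2, 11), 2), Mul(-132, Mul(2, 11))), -46989) = Add(Add(-11, Pow(22, 2), Mul(-132, 22)), -46989) = Add(Add(-11, 484, -2904), -46989) = Add(-2431, -46989) = -49420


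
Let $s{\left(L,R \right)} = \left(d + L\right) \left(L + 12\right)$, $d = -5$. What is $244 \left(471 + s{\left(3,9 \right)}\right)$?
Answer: $107604$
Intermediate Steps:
$s{\left(L,R \right)} = \left(-5 + L\right) \left(12 + L\right)$ ($s{\left(L,R \right)} = \left(-5 + L\right) \left(L + 12\right) = \left(-5 + L\right) \left(12 + L\right)$)
$244 \left(471 + s{\left(3,9 \right)}\right) = 244 \left(471 + \left(-60 + 3^{2} + 7 \cdot 3\right)\right) = 244 \left(471 + \left(-60 + 9 + 21\right)\right) = 244 \left(471 - 30\right) = 244 \cdot 441 = 107604$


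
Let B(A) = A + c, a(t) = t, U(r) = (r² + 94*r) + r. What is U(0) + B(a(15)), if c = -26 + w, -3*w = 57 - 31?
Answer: -59/3 ≈ -19.667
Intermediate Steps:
w = -26/3 (w = -(57 - 31)/3 = -⅓*26 = -26/3 ≈ -8.6667)
c = -104/3 (c = -26 - 26/3 = -104/3 ≈ -34.667)
U(r) = r² + 95*r
B(A) = -104/3 + A (B(A) = A - 104/3 = -104/3 + A)
U(0) + B(a(15)) = 0*(95 + 0) + (-104/3 + 15) = 0*95 - 59/3 = 0 - 59/3 = -59/3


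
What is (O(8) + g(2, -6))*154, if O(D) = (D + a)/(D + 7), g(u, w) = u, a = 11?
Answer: 7546/15 ≈ 503.07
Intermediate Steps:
O(D) = (11 + D)/(7 + D) (O(D) = (D + 11)/(D + 7) = (11 + D)/(7 + D))
(O(8) + g(2, -6))*154 = ((11 + 8)/(7 + 8) + 2)*154 = (19/15 + 2)*154 = (49/15)*154 = 7546/15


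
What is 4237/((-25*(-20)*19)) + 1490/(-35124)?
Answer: 1771913/4390500 ≈ 0.40358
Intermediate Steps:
4237/((-25*(-20)*19)) + 1490/(-35124) = 4237/((500*19)) + 1490*(-1/35124) = 4237/9500 - 745/17562 = 4237*(1/9500) - 745/17562 = 223/500 - 745/17562 = 1771913/4390500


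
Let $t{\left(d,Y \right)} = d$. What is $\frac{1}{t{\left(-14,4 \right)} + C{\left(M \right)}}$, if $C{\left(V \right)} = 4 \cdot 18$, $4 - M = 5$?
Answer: $\frac{1}{58} \approx 0.017241$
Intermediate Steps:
$M = -1$ ($M = 4 - 5 = -1$)
$C{\left(V \right)} = 72$
$\frac{1}{t{\left(-14,4 \right)} + C{\left(M \right)}} = \frac{1}{-14 + 72} = \frac{1}{58}$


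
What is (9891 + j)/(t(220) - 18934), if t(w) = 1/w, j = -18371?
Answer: 1865600/4165479 ≈ 0.44787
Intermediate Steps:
(9891 + j)/(t(220) - 18934) = (9891 - 18371)/(1/220 - 18934) = -8480/(1/220 - 18934) = -8480/(-4165479/220) = -8480*(-220/4165479) = 1865600/4165479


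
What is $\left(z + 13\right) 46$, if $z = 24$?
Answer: $1702$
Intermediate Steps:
$\left(z + 13\right) 46 = \left(24 + 13\right) 46 = 37 \cdot 46 = 1702$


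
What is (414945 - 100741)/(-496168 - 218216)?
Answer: -7141/16236 ≈ -0.43983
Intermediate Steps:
(414945 - 100741)/(-496168 - 218216) = 314204/(-714384) = 314204*(-1/714384) = -7141/16236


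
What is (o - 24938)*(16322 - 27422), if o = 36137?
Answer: -124308900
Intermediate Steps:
(o - 24938)*(16322 - 27422) = (36137 - 24938)*(16322 - 27422) = 11199*(-11100) = -124308900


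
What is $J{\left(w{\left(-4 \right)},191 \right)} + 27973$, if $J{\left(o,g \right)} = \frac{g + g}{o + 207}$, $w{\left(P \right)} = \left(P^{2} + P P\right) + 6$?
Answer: $\frac{6853767}{245} \approx 27975.0$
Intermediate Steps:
$w{\left(P \right)} = 6 + 2 P^{2}$ ($w{\left(P \right)} = \left(P^{2} + P^{2}\right) + 6 = 2 P^{2} + 6 = 6 + 2 P^{2}$)
$J{\left(o,g \right)} = \frac{2 g}{207 + o}$
$J{\left(w{\left(-4 \right)},191 \right)} + 27973 = 2 \cdot 191 \frac{1}{207 + \left(6 + 2 \left(-4\right)^{2}\right)} + 27973 = 2 \cdot 191 \frac{1}{207 + \left(6 + 2 \cdot 16\right)} + 27973 = 2 \cdot 191 \frac{1}{207 + \left(6 + 32\right)} + 27973 = 2 \cdot 191 \frac{1}{207 + 38} + 27973 = 2 \cdot 191 \cdot \frac{1}{245} + 27973 = \frac{382}{245} + 27973 = \frac{6853767}{245}$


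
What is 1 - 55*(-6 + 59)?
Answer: -2914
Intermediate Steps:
1 - 55*(-6 + 59) = 1 - 55*53 = 1 - 2915 = -2914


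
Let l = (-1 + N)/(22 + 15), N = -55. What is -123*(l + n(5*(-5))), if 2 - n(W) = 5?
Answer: 20541/37 ≈ 555.16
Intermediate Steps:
n(W) = -3 (n(W) = 2 - 1*5 = 2 - 5 = -3)
l = -56/37 (l = (-1 - 55)/(22 + 15) = -56/37 ≈ -1.5135)
-123*(l + n(5*(-5))) = -123*(-56/37 - 3) = -123*(-167/37) = 20541/37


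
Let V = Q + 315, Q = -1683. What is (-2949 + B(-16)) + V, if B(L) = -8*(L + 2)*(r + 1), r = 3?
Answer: -3869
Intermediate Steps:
V = -1368 (V = -1683 + 315 = -1368)
B(L) = -64 - 32*L (B(L) = -8*(L + 2)*(3 + 1) = -8*(2 + L)*4 = -8*(8 + 4*L) = -64 - 32*L)
(-2949 + B(-16)) + V = (-2949 + (-64 - 32*(-16))) - 1368 = (-2949 + (-64 + 512)) - 1368 = (-2949 + 448) - 1368 = -2501 - 1368 = -3869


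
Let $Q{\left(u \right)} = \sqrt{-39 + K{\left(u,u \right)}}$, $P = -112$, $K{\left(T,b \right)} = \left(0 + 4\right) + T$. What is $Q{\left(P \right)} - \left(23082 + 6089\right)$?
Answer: $-29171 + 7 i \sqrt{3} \approx -29171.0 + 12.124 i$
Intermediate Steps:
$K{\left(T,b \right)} = 4 + T$
$Q{\left(u \right)} = \sqrt{-35 + u}$ ($Q{\left(u \right)} = \sqrt{-39 + \left(4 + u\right)} = \sqrt{-35 + u}$)
$Q{\left(P \right)} - \left(23082 + 6089\right) = \sqrt{-35 - 112} - \left(23082 + 6089\right) = \sqrt{-147} - 29171 = 7 i \sqrt{3} - 29171 = -29171 + 7 i \sqrt{3}$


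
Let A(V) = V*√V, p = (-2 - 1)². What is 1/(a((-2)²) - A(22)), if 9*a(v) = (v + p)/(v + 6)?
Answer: -1170/86248631 - 178200*√22/86248631 ≈ -0.0097045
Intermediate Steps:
p = 9 (p = (-3)² = 9)
a(v) = (9 + v)/(9*(6 + v)) (a(v) = ((v + 9)/(v + 6))/9 = ((9 + v)/(6 + v))/9 = (9 + v)/(9*(6 + v)))
A(V) = V^(3/2)
1/(a((-2)²) - A(22)) = 1/((9 + (-2)²)/(9*(6 + (-2)²)) - 22^(3/2)) = 1/((9 + 4)/(9*(6 + 4)) - 22*√22) = 1/((⅑)*13/10 - 22*√22) = 1/((⅑)*(⅒)*13 - 22*√22) = 1/(13/90 - 22*√22)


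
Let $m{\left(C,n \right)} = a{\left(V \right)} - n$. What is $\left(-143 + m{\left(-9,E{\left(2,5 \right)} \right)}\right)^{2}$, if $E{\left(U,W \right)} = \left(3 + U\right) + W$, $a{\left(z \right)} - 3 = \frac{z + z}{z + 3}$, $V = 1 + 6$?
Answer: $\frac{552049}{25} \approx 22082.0$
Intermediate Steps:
$V = 7$
$a{\left(z \right)} = 3 + \frac{2 z}{3 + z}$ ($a{\left(z \right)} = 3 + \frac{z + z}{z + 3} = 3 + \frac{2 z}{3 + z}$)
$E{\left(U,W \right)} = 3 + U + W$
$m{\left(C,n \right)} = \frac{22}{5} - n$ ($m{\left(C,n \right)} = \frac{9 + 5 \cdot 7}{3 + 7} - n = \frac{9 + 35}{10} - n = \frac{1}{10} \cdot 44 - n = \frac{22}{5} - n$)
$\left(-143 + m{\left(-9,E{\left(2,5 \right)} \right)}\right)^{2} = \left(-143 + \left(\frac{22}{5} - \left(3 + 2 + 5\right)\right)\right)^{2} = \left(-143 + \left(\frac{22}{5} - 10\right)\right)^{2} = \left(-143 - \frac{28}{5}\right)^{2} = \left(- \frac{743}{5}\right)^{2} = \frac{552049}{25}$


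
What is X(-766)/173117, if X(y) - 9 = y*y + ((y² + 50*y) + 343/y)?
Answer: 869578943/132607622 ≈ 6.5575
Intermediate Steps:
X(y) = 9 + 2*y² + 50*y + 343/y (X(y) = 9 + (y*y + ((y² + 50*y) + 343/y)) = 9 + (y² + (y² + 50*y + 343/y)) = 9 + (2*y² + 50*y + 343/y) = 9 + 2*y² + 50*y + 343/y)
X(-766)/173117 = (9 + 2*(-766)² + 50*(-766) + 343/(-766))/173117 = (9 + 2*586756 - 38300 + 343*(-1/766))*(1/173117) = (9 + 1173512 - 38300 - 343/766)*(1/173117) = (869578943/766)*(1/173117) = 869578943/132607622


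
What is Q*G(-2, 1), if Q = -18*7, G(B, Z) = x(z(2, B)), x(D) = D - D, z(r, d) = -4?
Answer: 0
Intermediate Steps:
x(D) = 0
G(B, Z) = 0
Q = -126
Q*G(-2, 1) = -126*0 = 0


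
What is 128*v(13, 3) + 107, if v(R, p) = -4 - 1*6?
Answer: -1173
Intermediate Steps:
v(R, p) = -10 (v(R, p) = -4 - 6 = -10)
128*v(13, 3) + 107 = 128*(-10) + 107 = -1280 + 107 = -1173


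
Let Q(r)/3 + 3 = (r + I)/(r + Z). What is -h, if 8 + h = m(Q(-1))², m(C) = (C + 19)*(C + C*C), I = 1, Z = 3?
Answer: -518392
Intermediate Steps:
Q(r) = -9 + 3*(1 + r)/(3 + r) (Q(r) = -9 + 3*((r + 1)/(r + 3)) = -9 + 3*((1 + r)/(3 + r)) = -9 + 3*(1 + r)/(3 + r))
m(C) = (19 + C)*(C + C²)
h = 518392 (h = -8 + ((6*(-4 - 1*(-1))/(3 - 1))*(19 + (6*(-4 - 1*(-1))/(3 - 1))² + 20*(6*(-4 - 1*(-1))/(3 - 1))))² = -8 + ((6*(-4 + 1)/2)*(19 + (6*(-4 + 1)/2)² + 20*(6*(-4 + 1)/2)))² = -8 + ((6*(½)*(-3))*(19 + (6*(½)*(-3))² + 20*(6*(½)*(-3))))² = -8 + (-9*(19 + (-9)² + 20*(-9)))² = -8 + (-9*(19 + 81 - 180))² = -8 + (-9*(-80))² = -8 + 720² = -8 + 518400 = 518392)
-h = -1*518392 = -518392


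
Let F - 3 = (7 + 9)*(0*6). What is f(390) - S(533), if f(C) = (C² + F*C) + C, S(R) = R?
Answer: 153127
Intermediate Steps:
F = 3 (F = 3 + (7 + 9)*(0*6) = 3 + 16*0 = 3 + 0 = 3)
f(C) = C² + 4*C (f(C) = (C² + 3*C) + C = C² + 4*C)
f(390) - S(533) = 390*(4 + 390) - 1*533 = 390*394 - 533 = 153660 - 533 = 153127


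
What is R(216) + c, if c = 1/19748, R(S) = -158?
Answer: -3120183/19748 ≈ -158.00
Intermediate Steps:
c = 1/19748 ≈ 5.0638e-5
R(216) + c = -158 + 1/19748 = -3120183/19748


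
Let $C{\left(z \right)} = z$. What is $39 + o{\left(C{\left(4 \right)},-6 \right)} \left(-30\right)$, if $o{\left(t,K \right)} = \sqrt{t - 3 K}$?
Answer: $39 - 30 \sqrt{22} \approx -101.71$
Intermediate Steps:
$39 + o{\left(C{\left(4 \right)},-6 \right)} \left(-30\right) = 39 + \sqrt{4 - -18} \left(-30\right) = 39 + \sqrt{4 + 18} \left(-30\right) = 39 + \sqrt{22} \left(-30\right) = 39 - 30 \sqrt{22}$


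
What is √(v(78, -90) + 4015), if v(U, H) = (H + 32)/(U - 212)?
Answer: √18025278/67 ≈ 63.367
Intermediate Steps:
v(U, H) = (32 + H)/(-212 + U)
√(v(78, -90) + 4015) = √((32 - 90)/(-212 + 78) + 4015) = √(-58/(-134) + 4015) = √(-1/134*(-58) + 4015) = √(29/67 + 4015) = √(269034/67) = √18025278/67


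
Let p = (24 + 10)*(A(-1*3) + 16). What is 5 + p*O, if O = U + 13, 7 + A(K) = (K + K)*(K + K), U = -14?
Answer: -1525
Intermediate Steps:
A(K) = -7 + 4*K² (A(K) = -7 + (K + K)*(K + K) = -7 + (2*K)*(2*K) = -7 + 4*K²)
p = 1530 (p = (24 + 10)*((-7 + 4*(-1*3)²) + 16) = 34*((-7 + 4*(-3)²) + 16) = 34*((-7 + 4*9) + 16) = 34*((-7 + 36) + 16) = 34*(29 + 16) = 34*45 = 1530)
O = -1 (O = -14 + 13 = -1)
5 + p*O = 5 + 1530*(-1) = 5 - 1530 = -1525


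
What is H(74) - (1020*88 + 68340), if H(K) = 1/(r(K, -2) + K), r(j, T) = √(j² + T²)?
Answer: -316237/2 + √1370/2 ≈ -1.5810e+5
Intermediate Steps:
r(j, T) = √(T² + j²)
H(K) = 1/(K + √(4 + K²)) (H(K) = 1/(√((-2)² + K²) + K) = 1/(√(4 + K²) + K) = 1/(K + √(4 + K²)))
H(74) - (1020*88 + 68340) = 1/(74 + √(4 + 74²)) - (1020*88 + 68340) = 1/(74 + √(4 + 5476)) - (89760 + 68340) = 1/(74 + √5480) - 1*158100 = 1/(74 + 2*√1370) - 158100 = -158100 + 1/(74 + 2*√1370)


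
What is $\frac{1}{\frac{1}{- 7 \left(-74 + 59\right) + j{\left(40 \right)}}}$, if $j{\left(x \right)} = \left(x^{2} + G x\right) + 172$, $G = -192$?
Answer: $-5803$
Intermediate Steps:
$j{\left(x \right)} = 172 + x^{2} - 192 x$ ($j{\left(x \right)} = \left(x^{2} - 192 x\right) + 172 = 172 + x^{2} - 192 x$)
$\frac{1}{\frac{1}{- 7 \left(-74 + 59\right) + j{\left(40 \right)}}} = \frac{1}{\frac{1}{- 7 \left(-74 + 59\right) + \left(172 + 40^{2} - 7680\right)}} = \frac{1}{\frac{1}{\left(-7\right) \left(-15\right) + \left(172 + 1600 - 7680\right)}} = \frac{1}{\frac{1}{105 - 5908}} = \frac{1}{\frac{1}{-5803}} = \frac{1}{- \frac{1}{5803}} = -5803$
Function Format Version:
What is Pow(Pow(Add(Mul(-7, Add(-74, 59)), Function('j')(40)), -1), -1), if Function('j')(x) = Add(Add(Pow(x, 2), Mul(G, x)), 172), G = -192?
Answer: -5803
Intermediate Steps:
Function('j')(x) = Add(172, Pow(x, 2), Mul(-192, x)) (Function('j')(x) = Add(Add(Pow(x, 2), Mul(-192, x)), 172) = Add(172, Pow(x, 2), Mul(-192, x)))
Pow(Pow(Add(Mul(-7, Add(-74, 59)), Function('j')(40)), -1), -1) = Pow(Pow(Add(Mul(-7, Add(-74, 59)), Add(172, Pow(40, 2), Mul(-192, 40))), -1), -1) = Pow(Pow(Add(Mul(-7, -15), Add(172, 1600, -7680)), -1), -1) = Pow(Pow(Add(105, -5908), -1), -1) = Pow(Pow(-5803, -1), -1) = Pow(Rational(-1, 5803), -1) = -5803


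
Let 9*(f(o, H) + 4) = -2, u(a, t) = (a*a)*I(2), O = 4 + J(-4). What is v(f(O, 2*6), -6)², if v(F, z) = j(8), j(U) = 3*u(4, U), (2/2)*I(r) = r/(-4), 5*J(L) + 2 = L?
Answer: 576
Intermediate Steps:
J(L) = -⅖ + L/5
I(r) = -r/4 (I(r) = r/(-4) = r*(-¼) = -r/4)
O = 14/5 (O = 4 + (-⅖ + (⅕)*(-4)) = 4 + (-⅖ - ⅘) = 4 - 6/5 = 14/5 ≈ 2.8000)
u(a, t) = -a²/2 (u(a, t) = (a*a)*(-¼*2) = a²*(-½) = -a²/2)
f(o, H) = -38/9 (f(o, H) = -4 + (⅑)*(-2) = -4 - 2/9 = -38/9)
j(U) = -24 (j(U) = 3*(-½*4²) = 3*(-½*16) = 3*(-8) = -24)
v(F, z) = -24
v(f(O, 2*6), -6)² = (-24)² = 576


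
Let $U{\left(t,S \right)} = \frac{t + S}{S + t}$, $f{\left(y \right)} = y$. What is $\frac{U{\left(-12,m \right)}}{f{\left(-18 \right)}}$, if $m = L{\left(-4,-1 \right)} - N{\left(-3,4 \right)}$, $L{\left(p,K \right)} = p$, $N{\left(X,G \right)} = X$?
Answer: $- \frac{1}{18} \approx -0.055556$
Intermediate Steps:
$m = -1$ ($m = -4 - -3 = -4 + 3 = -1$)
$U{\left(t,S \right)} = 1$ ($U{\left(t,S \right)} = \frac{S + t}{S + t} = 1$)
$\frac{U{\left(-12,m \right)}}{f{\left(-18 \right)}} = 1 \frac{1}{-18} = 1 \left(- \frac{1}{18}\right) = - \frac{1}{18}$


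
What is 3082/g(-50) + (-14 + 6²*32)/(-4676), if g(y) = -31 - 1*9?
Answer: -1807119/23380 ≈ -77.293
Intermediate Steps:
g(y) = -40 (g(y) = -31 - 9 = -40)
3082/g(-50) + (-14 + 6²*32)/(-4676) = 3082/(-40) + (-14 + 6²*32)/(-4676) = 3082*(-1/40) + (-14 + 36*32)*(-1/4676) = -1541/20 + (-14 + 1152)*(-1/4676) = -1541/20 + 1138*(-1/4676) = -1541/20 - 569/2338 = -1807119/23380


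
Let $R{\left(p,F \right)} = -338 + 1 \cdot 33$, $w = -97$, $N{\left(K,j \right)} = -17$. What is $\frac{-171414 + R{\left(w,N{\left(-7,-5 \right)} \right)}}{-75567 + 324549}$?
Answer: $- \frac{171719}{248982} \approx -0.68968$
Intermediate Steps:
$R{\left(p,F \right)} = -305$ ($R{\left(p,F \right)} = -338 + 33 = -305$)
$\frac{-171414 + R{\left(w,N{\left(-7,-5 \right)} \right)}}{-75567 + 324549} = \frac{-171414 - 305}{-75567 + 324549} = - \frac{171719}{248982}$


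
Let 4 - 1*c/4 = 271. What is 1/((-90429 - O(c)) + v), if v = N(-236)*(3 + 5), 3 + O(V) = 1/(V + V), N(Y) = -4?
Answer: -2136/193218287 ≈ -1.1055e-5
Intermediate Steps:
c = -1068 (c = 16 - 4*271 = 16 - 1084 = -1068)
O(V) = -3 + 1/(2*V) (O(V) = -3 + 1/(V + V) = -3 + 1/(2*V))
v = -32 (v = -4*(3 + 5) = -4*8 = -32)
1/((-90429 - O(c)) + v) = 1/((-90429 - (-3 + (½)/(-1068))) - 32) = 1/((-90429 - (-3 + (½)*(-1/1068))) - 32) = 1/((-90429 - (-3 - 1/2136)) - 32) = 1/((-90429 - 1*(-6409/2136)) - 32) = 1/((-90429 + 6409/2136) - 32) = 1/(-193149935/2136 - 32) = 1/(-193218287/2136) = -2136/193218287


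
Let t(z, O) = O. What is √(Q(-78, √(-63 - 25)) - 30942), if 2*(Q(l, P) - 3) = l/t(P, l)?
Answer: I*√123754/2 ≈ 175.89*I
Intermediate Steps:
Q(l, P) = 7/2 (Q(l, P) = 3 + (l/l)/2 = 3 + (½)*1 = 3 + ½ = 7/2)
√(Q(-78, √(-63 - 25)) - 30942) = √(7/2 - 30942) = √(-61877/2) = I*√123754/2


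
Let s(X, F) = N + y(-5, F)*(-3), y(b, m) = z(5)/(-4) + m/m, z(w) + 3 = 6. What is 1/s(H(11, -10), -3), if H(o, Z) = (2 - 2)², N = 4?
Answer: 4/13 ≈ 0.30769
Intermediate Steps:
z(w) = 3 (z(w) = -3 + 6 = 3)
y(b, m) = ¼ (y(b, m) = 3/(-4) + m/m = 3*(-¼) + 1 = -¾ + 1 = ¼)
H(o, Z) = 0 (H(o, Z) = 0² = 0)
s(X, F) = 13/4 (s(X, F) = 4 + (¼)*(-3) = 4 - ¾ = 13/4)
1/s(H(11, -10), -3) = 1/(13/4) = 4/13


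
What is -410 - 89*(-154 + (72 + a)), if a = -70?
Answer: 13118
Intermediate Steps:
-410 - 89*(-154 + (72 + a)) = -410 - 89*(-154 + (72 - 70)) = -410 - 89*(-154 + 2) = -410 - 89*(-152) = -410 + 13528 = 13118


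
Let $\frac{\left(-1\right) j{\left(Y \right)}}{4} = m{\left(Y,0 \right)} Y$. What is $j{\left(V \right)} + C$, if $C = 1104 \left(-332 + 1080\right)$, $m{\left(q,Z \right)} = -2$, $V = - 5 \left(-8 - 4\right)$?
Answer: $826272$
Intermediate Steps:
$V = 60$ ($V = \left(-5\right) \left(-12\right) = 60$)
$j{\left(Y \right)} = 8 Y$ ($j{\left(Y \right)} = - 4 \left(- 2 Y\right) = 8 Y$)
$C = 825792$ ($C = 1104 \cdot 748 = 825792$)
$j{\left(V \right)} + C = 8 \cdot 60 + 825792 = 480 + 825792 = 826272$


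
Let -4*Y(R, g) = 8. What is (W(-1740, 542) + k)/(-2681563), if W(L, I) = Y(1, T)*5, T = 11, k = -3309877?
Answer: 3309887/2681563 ≈ 1.2343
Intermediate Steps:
Y(R, g) = -2 (Y(R, g) = -¼*8 = -2)
W(L, I) = -10 (W(L, I) = -2*5 = -10)
(W(-1740, 542) + k)/(-2681563) = (-10 - 3309877)/(-2681563) = -3309887*(-1/2681563) = 3309887/2681563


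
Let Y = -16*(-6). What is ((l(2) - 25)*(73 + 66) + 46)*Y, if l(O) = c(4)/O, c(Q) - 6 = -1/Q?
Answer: -290820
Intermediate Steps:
Y = 96
c(Q) = 6 - 1/Q
l(O) = 23/(4*O) (l(O) = (6 - 1/4)/O = (6 - 1*¼)/O = (6 - ¼)/O = 23/(4*O))
((l(2) - 25)*(73 + 66) + 46)*Y = (((23/4)/2 - 25)*(73 + 66) + 46)*96 = (((23/4)*(½) - 25)*139 + 46)*96 = ((23/8 - 25)*139 + 46)*96 = (-177/8*139 + 46)*96 = (-24603/8 + 46)*96 = -24235/8*96 = -290820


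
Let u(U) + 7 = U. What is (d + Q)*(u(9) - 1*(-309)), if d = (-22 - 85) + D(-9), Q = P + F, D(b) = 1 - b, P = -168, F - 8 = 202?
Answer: -17105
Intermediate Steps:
F = 210 (F = 8 + 202 = 210)
u(U) = -7 + U
Q = 42 (Q = -168 + 210 = 42)
d = -97 (d = (-22 - 85) + (1 - 1*(-9)) = -107 + (1 + 9) = -107 + 10 = -97)
(d + Q)*(u(9) - 1*(-309)) = (-97 + 42)*((-7 + 9) - 1*(-309)) = -55*(2 + 309) = -55*311 = -17105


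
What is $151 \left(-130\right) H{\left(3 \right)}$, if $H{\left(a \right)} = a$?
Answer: $-58890$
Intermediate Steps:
$151 \left(-130\right) H{\left(3 \right)} = 151 \left(-130\right) 3 = \left(-19630\right) 3 = -58890$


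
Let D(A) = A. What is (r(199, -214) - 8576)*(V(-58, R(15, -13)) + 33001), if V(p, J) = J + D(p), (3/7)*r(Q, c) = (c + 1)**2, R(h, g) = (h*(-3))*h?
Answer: 3139192380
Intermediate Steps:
R(h, g) = -3*h**2 (R(h, g) = (-3*h)*h = -3*h**2)
r(Q, c) = 7*(1 + c)**2/3 (r(Q, c) = 7*(c + 1)**2/3 = 7*(1 + c)**2/3)
V(p, J) = J + p
(r(199, -214) - 8576)*(V(-58, R(15, -13)) + 33001) = (7*(1 - 214)**2/3 - 8576)*((-3*15**2 - 58) + 33001) = ((7/3)*(-213)**2 - 8576)*((-3*225 - 58) + 33001) = ((7/3)*45369 - 8576)*((-675 - 58) + 33001) = (105861 - 8576)*(-733 + 33001) = 97285*32268 = 3139192380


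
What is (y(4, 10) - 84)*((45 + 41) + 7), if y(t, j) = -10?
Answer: -8742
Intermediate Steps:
(y(4, 10) - 84)*((45 + 41) + 7) = (-10 - 84)*((45 + 41) + 7) = -94*(86 + 7) = -94*93 = -8742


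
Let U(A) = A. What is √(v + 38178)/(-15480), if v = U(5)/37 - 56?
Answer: -√52189203/572760 ≈ -0.012613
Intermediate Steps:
v = -2067/37 (v = 5/37 - 56 = -2067/37 ≈ -55.865)
√(v + 38178)/(-15480) = √(-2067/37 + 38178)/(-15480) = √(1410519/37)*(-1/15480) = (√52189203/37)*(-1/15480) = -√52189203/572760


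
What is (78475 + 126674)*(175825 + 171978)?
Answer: 71351437647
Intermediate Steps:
(78475 + 126674)*(175825 + 171978) = 205149*347803 = 71351437647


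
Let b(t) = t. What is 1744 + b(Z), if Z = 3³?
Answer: 1771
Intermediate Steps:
Z = 27
1744 + b(Z) = 1744 + 27 = 1771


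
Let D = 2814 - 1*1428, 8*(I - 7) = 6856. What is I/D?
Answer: 48/77 ≈ 0.62338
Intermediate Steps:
I = 864 (I = 7 + (⅛)*6856 = 7 + 857 = 864)
D = 1386 (D = 2814 - 1428 = 1386)
I/D = 864/1386 = 864*(1/1386) = 48/77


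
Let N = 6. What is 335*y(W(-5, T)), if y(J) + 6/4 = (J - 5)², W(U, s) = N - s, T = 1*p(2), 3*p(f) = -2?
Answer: 7705/18 ≈ 428.06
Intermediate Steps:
p(f) = -⅔ (p(f) = (⅓)*(-2) = -⅔)
T = -⅔ (T = 1*(-⅔) = -⅔ ≈ -0.66667)
W(U, s) = 6 - s
y(J) = -3/2 + (-5 + J)² (y(J) = -3/2 + (J - 5)² = -3/2 + (-5 + J)²)
335*y(W(-5, T)) = 335*(-3/2 + (-5 + (6 - 1*(-⅔)))²) = 335*(-3/2 + (-5 + (6 + ⅔))²) = 335*(-3/2 + (-5 + 20/3)²) = 335*(-3/2 + (5/3)²) = 335*(-3/2 + 25/9) = 335*(23/18) = 7705/18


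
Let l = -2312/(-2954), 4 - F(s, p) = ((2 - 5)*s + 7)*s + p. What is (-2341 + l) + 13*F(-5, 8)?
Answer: -1421195/1477 ≈ -962.22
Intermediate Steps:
F(s, p) = 4 - p - s*(7 - 3*s) (F(s, p) = 4 - (((2 - 5)*s + 7)*s + p) = 4 - ((-3*s + 7)*s + p) = 4 - ((7 - 3*s)*s + p) = 4 - (s*(7 - 3*s) + p) = 4 - (p + s*(7 - 3*s)) = 4 + (-p - s*(7 - 3*s)) = 4 - p - s*(7 - 3*s))
l = 1156/1477 (l = -2312*(-1/2954) = 1156/1477 ≈ 0.78267)
(-2341 + l) + 13*F(-5, 8) = (-2341 + 1156/1477) + 13*(4 - 1*8 - 7*(-5) + 3*(-5)**2) = -3456501/1477 + 13*(4 - 8 + 35 + 3*25) = -3456501/1477 + 13*(4 - 8 + 35 + 75) = -3456501/1477 + 13*106 = -3456501/1477 + 1378 = -1421195/1477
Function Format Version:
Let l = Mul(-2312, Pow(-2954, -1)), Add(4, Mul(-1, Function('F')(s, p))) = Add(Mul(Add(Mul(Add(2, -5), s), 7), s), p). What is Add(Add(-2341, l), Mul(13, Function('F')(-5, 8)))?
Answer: Rational(-1421195, 1477) ≈ -962.22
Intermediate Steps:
Function('F')(s, p) = Add(4, Mul(-1, p), Mul(-1, s, Add(7, Mul(-3, s)))) (Function('F')(s, p) = Add(4, Mul(-1, Add(Mul(Add(Mul(Add(2, -5), s), 7), s), p))) = Add(4, Mul(-1, Add(Mul(Add(Mul(-3, s), 7), s), p))) = Add(4, Mul(-1, Add(Mul(Add(7, Mul(-3, s)), s), p))) = Add(4, Mul(-1, Add(Mul(s, Add(7, Mul(-3, s))), p))) = Add(4, Mul(-1, Add(p, Mul(s, Add(7, Mul(-3, s)))))) = Add(4, Add(Mul(-1, p), Mul(-1, s, Add(7, Mul(-3, s))))) = Add(4, Mul(-1, p), Mul(-1, s, Add(7, Mul(-3, s)))))
l = Rational(1156, 1477) (l = Mul(-2312, Rational(-1, 2954)) = Rational(1156, 1477) ≈ 0.78267)
Add(Add(-2341, l), Mul(13, Function('F')(-5, 8))) = Add(Add(-2341, Rational(1156, 1477)), Mul(13, Add(4, Mul(-1, 8), Mul(-7, -5), Mul(3, Pow(-5, 2))))) = Add(Rational(-3456501, 1477), Mul(13, Add(4, -8, 35, Mul(3, 25)))) = Add(Rational(-3456501, 1477), Mul(13, Add(4, -8, 35, 75))) = Add(Rational(-3456501, 1477), Mul(13, 106)) = Add(Rational(-3456501, 1477), 1378) = Rational(-1421195, 1477)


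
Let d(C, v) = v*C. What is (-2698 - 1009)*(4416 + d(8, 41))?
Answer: -17586008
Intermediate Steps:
d(C, v) = C*v
(-2698 - 1009)*(4416 + d(8, 41)) = (-2698 - 1009)*(4416 + 8*41) = -3707*(4416 + 328) = -3707*4744 = -17586008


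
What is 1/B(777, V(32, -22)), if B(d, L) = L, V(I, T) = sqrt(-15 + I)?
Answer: sqrt(17)/17 ≈ 0.24254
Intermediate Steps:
1/B(777, V(32, -22)) = 1/(sqrt(-15 + 32)) = 1/(sqrt(17)) = sqrt(17)/17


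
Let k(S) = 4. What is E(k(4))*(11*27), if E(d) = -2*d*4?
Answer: -9504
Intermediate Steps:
E(d) = -8*d
E(k(4))*(11*27) = (-8*4)*(11*27) = -32*297 = -9504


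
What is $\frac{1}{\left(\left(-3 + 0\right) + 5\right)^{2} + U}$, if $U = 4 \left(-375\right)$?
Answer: $- \frac{1}{1496} \approx -0.00066845$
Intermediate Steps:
$U = -1500$
$\frac{1}{\left(\left(-3 + 0\right) + 5\right)^{2} + U} = \frac{1}{\left(\left(-3 + 0\right) + 5\right)^{2} - 1500} = \frac{1}{\left(-3 + 5\right)^{2} - 1500} = \frac{1}{2^{2} - 1500} = \frac{1}{4 - 1500} = \frac{1}{-1496} = - \frac{1}{1496}$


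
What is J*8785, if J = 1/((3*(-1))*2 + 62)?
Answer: 1255/8 ≈ 156.88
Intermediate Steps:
J = 1/56 (J = 1/(-3*2 + 62) = 1/(-6 + 62) = 1/56 ≈ 0.017857)
J*8785 = (1/56)*8785 = 1255/8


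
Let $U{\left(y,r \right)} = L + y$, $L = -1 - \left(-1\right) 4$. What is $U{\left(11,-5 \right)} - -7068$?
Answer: $7082$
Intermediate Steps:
$L = 3$ ($L = -1 - -4 = -1 + 4 = 3$)
$U{\left(y,r \right)} = 3 + y$
$U{\left(11,-5 \right)} - -7068 = \left(3 + 11\right) - -7068 = 14 + 7068 = 7082$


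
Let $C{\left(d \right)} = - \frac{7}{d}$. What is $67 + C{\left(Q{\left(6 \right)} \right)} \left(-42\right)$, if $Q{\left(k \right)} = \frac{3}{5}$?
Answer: $557$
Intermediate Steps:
$Q{\left(k \right)} = \frac{3}{5}$ ($Q{\left(k \right)} = 3 \cdot \frac{1}{5} = \frac{3}{5}$)
$67 + C{\left(Q{\left(6 \right)} \right)} \left(-42\right) = 67 + - \frac{7}{\frac{3}{5}} \left(-42\right) = 67 + \left(-7\right) \frac{5}{3} \left(-42\right) = 67 - -490 = 67 + 490 = 557$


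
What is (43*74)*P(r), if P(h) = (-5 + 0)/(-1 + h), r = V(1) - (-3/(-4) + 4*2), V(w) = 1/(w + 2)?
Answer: 190920/113 ≈ 1689.6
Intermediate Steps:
V(w) = 1/(2 + w)
r = -101/12 (r = 1/(2 + 1) - (-3/(-4) + 4*2) = 1/3 - (-3*(-¼) + 8) = ⅓ - (¾ + 8) = ⅓ - 1*35/4 = ⅓ - 35/4 = -101/12 ≈ -8.4167)
P(h) = -5/(-1 + h)
(43*74)*P(r) = (43*74)*(-5/(-1 - 101/12)) = 3182*(-5/(-113/12)) = 3182*(-5*(-12/113)) = 3182*(60/113) = 190920/113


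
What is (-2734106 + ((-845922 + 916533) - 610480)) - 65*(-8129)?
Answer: -2745590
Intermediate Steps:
(-2734106 + ((-845922 + 916533) - 610480)) - 65*(-8129) = (-2734106 + (70611 - 610480)) + 528385 = (-2734106 - 539869) + 528385 = -3273975 + 528385 = -2745590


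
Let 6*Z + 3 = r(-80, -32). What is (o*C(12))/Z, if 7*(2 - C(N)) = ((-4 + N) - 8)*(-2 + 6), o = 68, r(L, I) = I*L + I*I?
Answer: 816/3581 ≈ 0.22787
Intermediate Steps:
r(L, I) = I² + I*L (r(L, I) = I*L + I² = I² + I*L)
Z = 3581/6 (Z = -½ + (-32*(-32 - 80))/6 = -½ + (-32*(-112))/6 = -½ + (⅙)*3584 = -½ + 1792/3 = 3581/6 ≈ 596.83)
C(N) = 62/7 - 4*N/7 (C(N) = 2 - ((-4 + N) - 8)*(-2 + 6)/7 = 2 - (-12 + N)*4/7 = 2 - (-48 + 4*N)/7 = 2 + (48/7 - 4*N/7) = 62/7 - 4*N/7)
(o*C(12))/Z = (68*(62/7 - 4/7*12))/(3581/6) = (68*(62/7 - 48/7))*(6/3581) = (68*2)*(6/3581) = 136*(6/3581) = 816/3581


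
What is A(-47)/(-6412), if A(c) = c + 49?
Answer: -1/3206 ≈ -0.00031192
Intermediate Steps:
A(c) = 49 + c
A(-47)/(-6412) = (49 - 47)/(-6412) = 2*(-1/6412) = -1/3206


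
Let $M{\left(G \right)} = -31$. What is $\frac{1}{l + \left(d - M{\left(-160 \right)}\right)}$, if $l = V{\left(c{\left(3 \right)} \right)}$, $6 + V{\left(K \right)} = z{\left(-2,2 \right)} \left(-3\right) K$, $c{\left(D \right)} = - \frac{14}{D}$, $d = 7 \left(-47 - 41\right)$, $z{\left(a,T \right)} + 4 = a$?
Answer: $- \frac{1}{675} \approx -0.0014815$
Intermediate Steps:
$z{\left(a,T \right)} = -4 + a$
$d = -616$ ($d = 7 \left(-88\right) = -616$)
$V{\left(K \right)} = -6 + 18 K$ ($V{\left(K \right)} = -6 + \left(-4 - 2\right) \left(-3\right) K = -6 + \left(-6\right) \left(-3\right) K = -6 + 18 K$)
$l = -90$ ($l = -6 + 18 \left(- \frac{14}{3}\right) = -6 - 84 = -90$)
$\frac{1}{l + \left(d - M{\left(-160 \right)}\right)} = \frac{1}{-90 - 585} = \frac{1}{-675} = - \frac{1}{675}$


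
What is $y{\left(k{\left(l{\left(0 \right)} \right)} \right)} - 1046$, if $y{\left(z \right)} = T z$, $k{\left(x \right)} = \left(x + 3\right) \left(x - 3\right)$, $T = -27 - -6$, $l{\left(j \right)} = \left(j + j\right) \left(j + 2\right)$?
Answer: $-857$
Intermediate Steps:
$l{\left(j \right)} = 2 j \left(2 + j\right)$
$T = -21$ ($T = -27 + 6 = -21$)
$k{\left(x \right)} = \left(-3 + x\right) \left(3 + x\right)$ ($k{\left(x \right)} = \left(3 + x\right) \left(-3 + x\right) = \left(-3 + x\right) \left(3 + x\right)$)
$y{\left(z \right)} = - 21 z$
$y{\left(k{\left(l{\left(0 \right)} \right)} \right)} - 1046 = - 21 \left(-9 + \left(2 \cdot 0 \left(2 + 0\right)\right)^{2}\right) - 1046 = - 21 \left(-9 + \left(2 \cdot 0 \cdot 2\right)^{2}\right) - 1046 = - 21 \left(-9 + 0^{2}\right) - 1046 = - 21 \left(-9 + 0\right) - 1046 = \left(-21\right) \left(-9\right) - 1046 = 189 - 1046 = -857$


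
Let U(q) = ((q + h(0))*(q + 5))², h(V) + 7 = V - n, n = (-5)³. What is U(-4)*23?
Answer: 298908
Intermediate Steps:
n = -125
h(V) = 118 + V (h(V) = -7 + (V - 1*(-125)) = -7 + (V + 125) = -7 + (125 + V) = 118 + V)
U(q) = (5 + q)²*(118 + q)² (U(q) = ((q + (118 + 0))*(q + 5))² = ((q + 118)*(5 + q))² = ((118 + q)*(5 + q))² = ((5 + q)*(118 + q))² = (5 + q)²*(118 + q)²)
U(-4)*23 = ((5 - 4)²*(118 - 4)²)*23 = (1²*114²)*23 = (1*12996)*23 = 12996*23 = 298908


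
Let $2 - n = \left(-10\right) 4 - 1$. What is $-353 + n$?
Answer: $-310$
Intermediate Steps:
$n = 43$ ($n = 2 - \left(\left(-10\right) 4 - 1\right) = 2 - \left(-40 - 1\right) = 2 - -41 = 2 + 41 = 43$)
$-353 + n = -353 + 43 = -310$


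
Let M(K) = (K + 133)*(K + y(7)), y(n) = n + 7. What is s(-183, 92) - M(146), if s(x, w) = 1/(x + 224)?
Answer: -1830239/41 ≈ -44640.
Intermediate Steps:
s(x, w) = 1/(224 + x)
y(n) = 7 + n
M(K) = (14 + K)*(133 + K) (M(K) = (K + 133)*(K + (7 + 7)) = (133 + K)*(K + 14) = (133 + K)*(14 + K) = (14 + K)*(133 + K))
s(-183, 92) - M(146) = 1/(224 - 183) - (1862 + 146² + 147*146) = 1/41 - (1862 + 21316 + 21462) = 1/41 - 1*44640 = 1/41 - 44640 = -1830239/41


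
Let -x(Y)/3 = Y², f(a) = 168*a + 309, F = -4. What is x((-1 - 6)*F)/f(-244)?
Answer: 784/13561 ≈ 0.057813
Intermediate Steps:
f(a) = 309 + 168*a
x(Y) = -3*Y²
x((-1 - 6)*F)/f(-244) = (-3*16*(-1 - 6)²)/(309 + 168*(-244)) = (-3*(-7*(-4))²)/(309 - 40992) = -3*28²/(-40683) = -3*784*(-1/40683) = -2352*(-1/40683) = 784/13561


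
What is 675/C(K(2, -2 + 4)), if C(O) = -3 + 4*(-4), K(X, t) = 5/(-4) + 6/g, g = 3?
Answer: -675/19 ≈ -35.526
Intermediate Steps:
K(X, t) = ¾ (K(X, t) = 5/(-4) + 6/3 = 5*(-¼) + 6*(⅓) = -5/4 + 2 = ¾)
C(O) = -19 (C(O) = -3 - 16 = -19)
675/C(K(2, -2 + 4)) = 675/(-19) = 675*(-1/19) = -675/19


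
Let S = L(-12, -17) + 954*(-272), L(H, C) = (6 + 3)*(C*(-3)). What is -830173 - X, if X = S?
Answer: -571144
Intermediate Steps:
L(H, C) = -27*C (L(H, C) = 9*(-3*C) = -27*C)
S = -259029 (S = -27*(-17) + 954*(-272) = 459 - 259488 = -259029)
X = -259029
-830173 - X = -830173 - 1*(-259029) = -830173 + 259029 = -571144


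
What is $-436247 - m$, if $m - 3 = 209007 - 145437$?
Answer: $-499820$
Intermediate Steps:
$m = 63573$ ($m = 3 + \left(209007 - 145437\right) = 3 + 63570 = 63573$)
$-436247 - m = -436247 - 63573 = -499820$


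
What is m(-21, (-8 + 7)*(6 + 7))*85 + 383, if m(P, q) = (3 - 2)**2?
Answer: 468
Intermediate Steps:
m(P, q) = 1 (m(P, q) = 1**2 = 1)
m(-21, (-8 + 7)*(6 + 7))*85 + 383 = 1*85 + 383 = 85 + 383 = 468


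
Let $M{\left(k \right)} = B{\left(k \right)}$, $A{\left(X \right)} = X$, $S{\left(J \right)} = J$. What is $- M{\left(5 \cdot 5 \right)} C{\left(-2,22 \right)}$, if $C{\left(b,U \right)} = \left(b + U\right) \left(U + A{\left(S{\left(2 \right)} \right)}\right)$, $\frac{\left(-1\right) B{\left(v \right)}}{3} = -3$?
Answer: $-4320$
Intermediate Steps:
$B{\left(v \right)} = 9$ ($B{\left(v \right)} = \left(-3\right) \left(-3\right) = 9$)
$C{\left(b,U \right)} = \left(2 + U\right) \left(U + b\right)$ ($C{\left(b,U \right)} = \left(b + U\right) \left(U + 2\right) = \left(U + b\right) \left(2 + U\right) = \left(2 + U\right) \left(U + b\right)$)
$M{\left(k \right)} = 9$
$- M{\left(5 \cdot 5 \right)} C{\left(-2,22 \right)} = - 9 \left(22^{2} + 2 \cdot 22 + 2 \left(-2\right) + 22 \left(-2\right)\right) = - 9 \left(484 + 44 - 4 - 44\right) = - 9 \cdot 480 = \left(-1\right) 4320 = -4320$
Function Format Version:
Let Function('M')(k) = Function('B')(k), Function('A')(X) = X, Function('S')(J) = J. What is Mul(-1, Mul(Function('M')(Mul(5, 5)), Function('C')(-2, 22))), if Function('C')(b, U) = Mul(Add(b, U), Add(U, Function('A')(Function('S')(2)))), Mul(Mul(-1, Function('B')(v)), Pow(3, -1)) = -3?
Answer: -4320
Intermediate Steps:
Function('B')(v) = 9 (Function('B')(v) = Mul(-3, -3) = 9)
Function('C')(b, U) = Mul(Add(2, U), Add(U, b)) (Function('C')(b, U) = Mul(Add(b, U), Add(U, 2)) = Mul(Add(U, b), Add(2, U)) = Mul(Add(2, U), Add(U, b)))
Function('M')(k) = 9
Mul(-1, Mul(Function('M')(Mul(5, 5)), Function('C')(-2, 22))) = Mul(-1, Mul(9, Add(Pow(22, 2), Mul(2, 22), Mul(2, -2), Mul(22, -2)))) = Mul(-1, Mul(9, Add(484, 44, -4, -44))) = Mul(-1, Mul(9, 480)) = Mul(-1, 4320) = -4320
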